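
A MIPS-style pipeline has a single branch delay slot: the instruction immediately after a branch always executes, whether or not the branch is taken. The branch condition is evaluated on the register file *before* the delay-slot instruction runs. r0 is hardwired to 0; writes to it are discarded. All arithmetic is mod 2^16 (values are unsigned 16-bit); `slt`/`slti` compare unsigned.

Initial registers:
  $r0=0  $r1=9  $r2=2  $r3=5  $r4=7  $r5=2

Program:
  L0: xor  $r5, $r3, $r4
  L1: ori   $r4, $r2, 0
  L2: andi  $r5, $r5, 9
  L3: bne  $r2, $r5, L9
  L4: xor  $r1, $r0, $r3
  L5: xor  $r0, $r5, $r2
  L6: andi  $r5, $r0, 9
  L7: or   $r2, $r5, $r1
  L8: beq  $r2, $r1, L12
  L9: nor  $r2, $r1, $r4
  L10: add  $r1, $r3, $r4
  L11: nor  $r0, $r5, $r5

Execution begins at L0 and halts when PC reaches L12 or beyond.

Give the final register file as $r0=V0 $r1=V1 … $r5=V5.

#0 xor  $r5, $r3, $r4 ; 0/9/2/5/7/2
#1 ori   $r4, $r2, 0 ; 0/9/2/5/2/2
#2 andi  $r5, $r5, 9 ; 0/9/2/5/2/0
#3 bne  $r2, $r5, L9 ; 0/9/2/5/2/0 ; →target
#4 xor  $r1, $r0, $r3 ; 0/5/2/5/2/0
#9 nor  $r2, $r1, $r4 ; 0/5/65528/5/2/0
#10 add  $r1, $r3, $r4 ; 0/7/65528/5/2/0
#11 nor  $r0, $r5, $r5 ; 0/7/65528/5/2/0

$r0=0 $r1=7 $r2=65528 $r3=5 $r4=2 $r5=0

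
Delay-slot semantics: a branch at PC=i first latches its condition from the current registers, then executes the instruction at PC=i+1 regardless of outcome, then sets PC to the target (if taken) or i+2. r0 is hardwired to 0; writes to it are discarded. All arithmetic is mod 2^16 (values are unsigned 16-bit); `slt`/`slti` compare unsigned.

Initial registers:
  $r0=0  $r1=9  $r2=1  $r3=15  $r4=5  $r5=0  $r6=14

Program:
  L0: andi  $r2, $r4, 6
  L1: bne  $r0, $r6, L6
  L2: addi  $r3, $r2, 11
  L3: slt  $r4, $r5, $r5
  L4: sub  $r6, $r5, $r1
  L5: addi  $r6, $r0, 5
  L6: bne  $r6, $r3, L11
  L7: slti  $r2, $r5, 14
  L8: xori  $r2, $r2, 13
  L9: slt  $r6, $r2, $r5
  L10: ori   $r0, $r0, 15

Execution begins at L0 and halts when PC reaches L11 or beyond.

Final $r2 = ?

#0 andi  $r2, $r4, 6 ; 0/9/4/15/5/0/14
#1 bne  $r0, $r6, L6 ; 0/9/4/15/5/0/14 ; →target
#2 addi  $r3, $r2, 11 ; 0/9/4/15/5/0/14
#6 bne  $r6, $r3, L11 ; 0/9/4/15/5/0/14 ; →target
#7 slti  $r2, $r5, 14 ; 0/9/1/15/5/0/14

1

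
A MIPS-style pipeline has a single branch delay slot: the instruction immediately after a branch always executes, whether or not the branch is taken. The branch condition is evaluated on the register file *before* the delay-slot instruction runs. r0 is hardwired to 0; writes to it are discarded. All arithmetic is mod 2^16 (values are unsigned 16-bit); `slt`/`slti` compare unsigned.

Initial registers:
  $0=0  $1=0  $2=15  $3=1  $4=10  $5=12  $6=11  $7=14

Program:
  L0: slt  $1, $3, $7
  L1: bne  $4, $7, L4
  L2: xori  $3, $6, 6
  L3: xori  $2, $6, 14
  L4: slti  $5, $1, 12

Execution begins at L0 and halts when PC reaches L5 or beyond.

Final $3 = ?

[0] slt  $1, $3, $7  →  {$0:0, $1:1, $2:15, $3:1, $4:10, $5:12, $6:11, $7:14}
[1] bne  $4, $7, L4  →  {$0:0, $1:1, $2:15, $3:1, $4:10, $5:12, $6:11, $7:14}  ⟨branch taken⟩
[2] xori  $3, $6, 6  →  {$0:0, $1:1, $2:15, $3:13, $4:10, $5:12, $6:11, $7:14}
[4] slti  $5, $1, 12  →  {$0:0, $1:1, $2:15, $3:13, $4:10, $5:1, $6:11, $7:14}

13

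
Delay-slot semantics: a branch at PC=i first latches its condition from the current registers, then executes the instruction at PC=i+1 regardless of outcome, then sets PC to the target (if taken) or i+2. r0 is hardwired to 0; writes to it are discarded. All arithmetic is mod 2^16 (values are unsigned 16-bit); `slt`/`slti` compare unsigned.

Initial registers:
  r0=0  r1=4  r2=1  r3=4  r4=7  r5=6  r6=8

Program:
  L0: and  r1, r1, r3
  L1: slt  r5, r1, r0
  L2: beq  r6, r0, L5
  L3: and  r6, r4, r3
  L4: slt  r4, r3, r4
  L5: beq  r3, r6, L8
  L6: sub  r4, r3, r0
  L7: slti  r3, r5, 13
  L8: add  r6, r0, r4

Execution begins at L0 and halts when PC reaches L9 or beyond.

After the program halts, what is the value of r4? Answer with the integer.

[0] and  r1, r1, r3  →  {r0:0, r1:4, r2:1, r3:4, r4:7, r5:6, r6:8}
[1] slt  r5, r1, r0  →  {r0:0, r1:4, r2:1, r3:4, r4:7, r5:0, r6:8}
[2] beq  r6, r0, L5  →  {r0:0, r1:4, r2:1, r3:4, r4:7, r5:0, r6:8}  ⟨branch fallthrough⟩
[3] and  r6, r4, r3  →  {r0:0, r1:4, r2:1, r3:4, r4:7, r5:0, r6:4}
[4] slt  r4, r3, r4  →  {r0:0, r1:4, r2:1, r3:4, r4:1, r5:0, r6:4}
[5] beq  r3, r6, L8  →  {r0:0, r1:4, r2:1, r3:4, r4:1, r5:0, r6:4}  ⟨branch taken⟩
[6] sub  r4, r3, r0  →  {r0:0, r1:4, r2:1, r3:4, r4:4, r5:0, r6:4}
[8] add  r6, r0, r4  →  {r0:0, r1:4, r2:1, r3:4, r4:4, r5:0, r6:4}

4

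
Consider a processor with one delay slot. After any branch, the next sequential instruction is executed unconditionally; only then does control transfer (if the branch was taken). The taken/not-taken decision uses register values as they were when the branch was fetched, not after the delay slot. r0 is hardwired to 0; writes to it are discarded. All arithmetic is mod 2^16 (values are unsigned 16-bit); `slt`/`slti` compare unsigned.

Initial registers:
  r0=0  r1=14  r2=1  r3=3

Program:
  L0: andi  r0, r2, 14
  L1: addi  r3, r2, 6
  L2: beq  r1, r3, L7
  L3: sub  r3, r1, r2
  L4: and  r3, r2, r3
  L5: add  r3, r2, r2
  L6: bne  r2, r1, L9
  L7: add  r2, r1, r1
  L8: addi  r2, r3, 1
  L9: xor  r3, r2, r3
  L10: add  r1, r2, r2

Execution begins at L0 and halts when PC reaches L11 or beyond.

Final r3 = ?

[0] andi  r0, r2, 14  →  {r0:0, r1:14, r2:1, r3:3}
[1] addi  r3, r2, 6  →  {r0:0, r1:14, r2:1, r3:7}
[2] beq  r1, r3, L7  →  {r0:0, r1:14, r2:1, r3:7}  ⟨branch fallthrough⟩
[3] sub  r3, r1, r2  →  {r0:0, r1:14, r2:1, r3:13}
[4] and  r3, r2, r3  →  {r0:0, r1:14, r2:1, r3:1}
[5] add  r3, r2, r2  →  {r0:0, r1:14, r2:1, r3:2}
[6] bne  r2, r1, L9  →  {r0:0, r1:14, r2:1, r3:2}  ⟨branch taken⟩
[7] add  r2, r1, r1  →  {r0:0, r1:14, r2:28, r3:2}
[9] xor  r3, r2, r3  →  {r0:0, r1:14, r2:28, r3:30}
[10] add  r1, r2, r2  →  {r0:0, r1:56, r2:28, r3:30}

30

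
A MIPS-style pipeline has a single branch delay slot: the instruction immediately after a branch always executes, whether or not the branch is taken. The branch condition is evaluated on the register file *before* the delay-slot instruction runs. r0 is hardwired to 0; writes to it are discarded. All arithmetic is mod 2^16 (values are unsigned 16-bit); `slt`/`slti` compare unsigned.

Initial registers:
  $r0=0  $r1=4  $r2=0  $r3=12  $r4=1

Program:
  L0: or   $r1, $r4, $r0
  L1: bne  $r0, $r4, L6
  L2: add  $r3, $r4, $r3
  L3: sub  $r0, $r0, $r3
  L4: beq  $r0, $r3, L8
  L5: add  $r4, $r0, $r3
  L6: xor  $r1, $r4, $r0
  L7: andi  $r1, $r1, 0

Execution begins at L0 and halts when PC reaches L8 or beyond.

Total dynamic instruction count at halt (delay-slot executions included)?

5

PC=0  or   $r1, $r4, $r0     | $r0=0 $r1=1 $r2=0 $r3=12 $r4=1
PC=1  bne  $r0, $r4, L6      | $r0=0 $r1=1 $r2=0 $r3=12 $r4=1  [TAKEN]
PC=2  add  $r3, $r4, $r3     | $r0=0 $r1=1 $r2=0 $r3=13 $r4=1
PC=6  xor  $r1, $r4, $r0     | $r0=0 $r1=1 $r2=0 $r3=13 $r4=1
PC=7  andi  $r1, $r1, 0      | $r0=0 $r1=0 $r2=0 $r3=13 $r4=1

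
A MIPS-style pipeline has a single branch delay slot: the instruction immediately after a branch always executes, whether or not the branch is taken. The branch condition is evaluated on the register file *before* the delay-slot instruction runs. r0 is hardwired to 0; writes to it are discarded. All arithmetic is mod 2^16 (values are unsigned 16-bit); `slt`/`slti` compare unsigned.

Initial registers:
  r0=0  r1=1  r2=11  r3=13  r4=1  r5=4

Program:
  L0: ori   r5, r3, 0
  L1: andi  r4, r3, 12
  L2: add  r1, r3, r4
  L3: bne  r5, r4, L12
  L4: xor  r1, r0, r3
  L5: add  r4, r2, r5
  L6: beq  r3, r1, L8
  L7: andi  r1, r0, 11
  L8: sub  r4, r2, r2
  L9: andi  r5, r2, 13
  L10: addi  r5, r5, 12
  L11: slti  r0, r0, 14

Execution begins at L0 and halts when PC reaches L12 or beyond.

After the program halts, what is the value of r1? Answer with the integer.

[0] ori   r5, r3, 0  →  {r0:0, r1:1, r2:11, r3:13, r4:1, r5:13}
[1] andi  r4, r3, 12  →  {r0:0, r1:1, r2:11, r3:13, r4:12, r5:13}
[2] add  r1, r3, r4  →  {r0:0, r1:25, r2:11, r3:13, r4:12, r5:13}
[3] bne  r5, r4, L12  →  {r0:0, r1:25, r2:11, r3:13, r4:12, r5:13}  ⟨branch taken⟩
[4] xor  r1, r0, r3  →  {r0:0, r1:13, r2:11, r3:13, r4:12, r5:13}

13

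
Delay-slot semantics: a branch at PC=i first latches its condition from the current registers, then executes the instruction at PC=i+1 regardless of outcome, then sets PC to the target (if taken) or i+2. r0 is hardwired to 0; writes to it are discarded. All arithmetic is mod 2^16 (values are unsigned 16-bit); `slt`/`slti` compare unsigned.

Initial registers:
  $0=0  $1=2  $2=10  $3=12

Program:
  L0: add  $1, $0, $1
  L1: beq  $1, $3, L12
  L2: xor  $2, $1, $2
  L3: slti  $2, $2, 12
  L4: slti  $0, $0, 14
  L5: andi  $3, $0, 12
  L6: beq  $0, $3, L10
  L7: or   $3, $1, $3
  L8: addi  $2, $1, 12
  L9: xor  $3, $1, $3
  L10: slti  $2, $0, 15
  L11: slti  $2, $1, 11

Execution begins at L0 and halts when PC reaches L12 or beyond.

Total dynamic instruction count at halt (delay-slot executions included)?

10

  step pc=0: add  $1, $0, $1  regs=(0,2,10,12)
  step pc=1: beq  $1, $3, L12  cond=F  regs=(0,2,10,12)
  step pc=2: xor  $2, $1, $2  regs=(0,2,8,12)
  step pc=3: slti  $2, $2, 12  regs=(0,2,1,12)
  step pc=4: slti  $0, $0, 14  regs=(0,2,1,12)
  step pc=5: andi  $3, $0, 12  regs=(0,2,1,0)
  step pc=6: beq  $0, $3, L10  cond=T  regs=(0,2,1,0)
  step pc=7: or   $3, $1, $3  regs=(0,2,1,2)
  step pc=10: slti  $2, $0, 15  regs=(0,2,1,2)
  step pc=11: slti  $2, $1, 11  regs=(0,2,1,2)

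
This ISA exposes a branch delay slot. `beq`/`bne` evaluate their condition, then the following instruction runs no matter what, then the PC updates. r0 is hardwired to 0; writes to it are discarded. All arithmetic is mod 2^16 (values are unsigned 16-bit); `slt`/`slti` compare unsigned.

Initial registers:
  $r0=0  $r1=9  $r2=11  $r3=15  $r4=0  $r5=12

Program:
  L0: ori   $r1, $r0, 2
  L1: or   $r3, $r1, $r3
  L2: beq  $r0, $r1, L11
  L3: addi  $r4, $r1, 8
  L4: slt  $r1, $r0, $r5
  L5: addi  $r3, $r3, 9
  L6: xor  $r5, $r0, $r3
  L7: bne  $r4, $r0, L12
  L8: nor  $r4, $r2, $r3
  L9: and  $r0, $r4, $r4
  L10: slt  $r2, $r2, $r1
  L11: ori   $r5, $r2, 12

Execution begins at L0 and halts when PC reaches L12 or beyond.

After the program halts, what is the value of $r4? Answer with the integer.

#0 ori   $r1, $r0, 2 ; 0/2/11/15/0/12
#1 or   $r3, $r1, $r3 ; 0/2/11/15/0/12
#2 beq  $r0, $r1, L11 ; 0/2/11/15/0/12 ; →fallthru
#3 addi  $r4, $r1, 8 ; 0/2/11/15/10/12
#4 slt  $r1, $r0, $r5 ; 0/1/11/15/10/12
#5 addi  $r3, $r3, 9 ; 0/1/11/24/10/12
#6 xor  $r5, $r0, $r3 ; 0/1/11/24/10/24
#7 bne  $r4, $r0, L12 ; 0/1/11/24/10/24 ; →target
#8 nor  $r4, $r2, $r3 ; 0/1/11/24/65508/24

65508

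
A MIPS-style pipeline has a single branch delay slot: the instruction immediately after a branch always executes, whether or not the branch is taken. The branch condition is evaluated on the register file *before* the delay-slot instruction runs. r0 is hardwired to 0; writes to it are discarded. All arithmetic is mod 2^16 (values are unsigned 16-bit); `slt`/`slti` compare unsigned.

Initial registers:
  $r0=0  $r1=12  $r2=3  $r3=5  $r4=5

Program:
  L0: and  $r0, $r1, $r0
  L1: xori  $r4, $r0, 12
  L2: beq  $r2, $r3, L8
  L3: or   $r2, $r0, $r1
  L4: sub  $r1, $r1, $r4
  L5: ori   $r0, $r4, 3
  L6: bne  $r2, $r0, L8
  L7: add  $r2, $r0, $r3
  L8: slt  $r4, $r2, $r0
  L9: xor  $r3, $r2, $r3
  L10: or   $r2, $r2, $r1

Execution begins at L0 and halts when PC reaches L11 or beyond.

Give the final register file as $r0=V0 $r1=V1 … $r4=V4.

PC=0  and  $r0, $r1, $r0     | $r0=0 $r1=12 $r2=3 $r3=5 $r4=5
PC=1  xori  $r4, $r0, 12     | $r0=0 $r1=12 $r2=3 $r3=5 $r4=12
PC=2  beq  $r2, $r3, L8      | $r0=0 $r1=12 $r2=3 $r3=5 $r4=12  [not taken]
PC=3  or   $r2, $r0, $r1     | $r0=0 $r1=12 $r2=12 $r3=5 $r4=12
PC=4  sub  $r1, $r1, $r4     | $r0=0 $r1=0 $r2=12 $r3=5 $r4=12
PC=5  ori   $r0, $r4, 3      | $r0=0 $r1=0 $r2=12 $r3=5 $r4=12
PC=6  bne  $r2, $r0, L8      | $r0=0 $r1=0 $r2=12 $r3=5 $r4=12  [TAKEN]
PC=7  add  $r2, $r0, $r3     | $r0=0 $r1=0 $r2=5 $r3=5 $r4=12
PC=8  slt  $r4, $r2, $r0     | $r0=0 $r1=0 $r2=5 $r3=5 $r4=0
PC=9  xor  $r3, $r2, $r3     | $r0=0 $r1=0 $r2=5 $r3=0 $r4=0
PC=10 or   $r2, $r2, $r1     | $r0=0 $r1=0 $r2=5 $r3=0 $r4=0

$r0=0 $r1=0 $r2=5 $r3=0 $r4=0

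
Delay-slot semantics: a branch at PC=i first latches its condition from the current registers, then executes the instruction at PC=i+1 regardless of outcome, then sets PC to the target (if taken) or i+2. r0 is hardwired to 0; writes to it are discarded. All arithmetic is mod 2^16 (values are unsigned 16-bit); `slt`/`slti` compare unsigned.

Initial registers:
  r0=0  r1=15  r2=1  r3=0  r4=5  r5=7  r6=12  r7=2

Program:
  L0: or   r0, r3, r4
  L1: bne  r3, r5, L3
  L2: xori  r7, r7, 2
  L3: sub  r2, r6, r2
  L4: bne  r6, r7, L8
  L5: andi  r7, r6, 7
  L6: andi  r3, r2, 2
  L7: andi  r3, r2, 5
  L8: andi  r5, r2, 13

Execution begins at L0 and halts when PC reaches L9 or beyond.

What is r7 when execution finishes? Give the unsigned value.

#0 or   r0, r3, r4 ; 0/15/1/0/5/7/12/2
#1 bne  r3, r5, L3 ; 0/15/1/0/5/7/12/2 ; →target
#2 xori  r7, r7, 2 ; 0/15/1/0/5/7/12/0
#3 sub  r2, r6, r2 ; 0/15/11/0/5/7/12/0
#4 bne  r6, r7, L8 ; 0/15/11/0/5/7/12/0 ; →target
#5 andi  r7, r6, 7 ; 0/15/11/0/5/7/12/4
#8 andi  r5, r2, 13 ; 0/15/11/0/5/9/12/4

4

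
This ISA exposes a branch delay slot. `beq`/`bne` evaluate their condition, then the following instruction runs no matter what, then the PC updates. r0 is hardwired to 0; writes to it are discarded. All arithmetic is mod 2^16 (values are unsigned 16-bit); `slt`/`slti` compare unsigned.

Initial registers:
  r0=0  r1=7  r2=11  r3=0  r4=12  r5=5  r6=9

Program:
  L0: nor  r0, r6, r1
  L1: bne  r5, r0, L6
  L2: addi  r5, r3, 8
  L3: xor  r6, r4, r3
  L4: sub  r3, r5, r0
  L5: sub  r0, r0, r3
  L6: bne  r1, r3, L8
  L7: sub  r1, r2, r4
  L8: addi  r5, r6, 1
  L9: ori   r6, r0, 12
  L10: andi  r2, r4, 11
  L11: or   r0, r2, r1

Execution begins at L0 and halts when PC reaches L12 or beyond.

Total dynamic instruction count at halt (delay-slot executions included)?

  step pc=0: nor  r0, r6, r1  regs=(0,7,11,0,12,5,9)
  step pc=1: bne  r5, r0, L6  cond=T  regs=(0,7,11,0,12,5,9)
  step pc=2: addi  r5, r3, 8  regs=(0,7,11,0,12,8,9)
  step pc=6: bne  r1, r3, L8  cond=T  regs=(0,7,11,0,12,8,9)
  step pc=7: sub  r1, r2, r4  regs=(0,65535,11,0,12,8,9)
  step pc=8: addi  r5, r6, 1  regs=(0,65535,11,0,12,10,9)
  step pc=9: ori   r6, r0, 12  regs=(0,65535,11,0,12,10,12)
  step pc=10: andi  r2, r4, 11  regs=(0,65535,8,0,12,10,12)
  step pc=11: or   r0, r2, r1  regs=(0,65535,8,0,12,10,12)

9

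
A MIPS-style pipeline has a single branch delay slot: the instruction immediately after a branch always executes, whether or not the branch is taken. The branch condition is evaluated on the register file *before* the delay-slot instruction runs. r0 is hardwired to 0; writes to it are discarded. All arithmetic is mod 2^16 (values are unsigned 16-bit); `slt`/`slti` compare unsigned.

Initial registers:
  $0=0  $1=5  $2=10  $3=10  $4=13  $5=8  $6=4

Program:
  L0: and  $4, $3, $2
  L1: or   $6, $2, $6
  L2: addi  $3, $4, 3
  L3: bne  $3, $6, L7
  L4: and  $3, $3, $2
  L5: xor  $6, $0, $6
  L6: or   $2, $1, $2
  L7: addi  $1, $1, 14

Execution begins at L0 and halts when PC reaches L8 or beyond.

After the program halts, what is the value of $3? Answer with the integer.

8

PC=0  and  $4, $3, $2        | $0=0 $1=5 $2=10 $3=10 $4=10 $5=8 $6=4
PC=1  or   $6, $2, $6        | $0=0 $1=5 $2=10 $3=10 $4=10 $5=8 $6=14
PC=2  addi  $3, $4, 3        | $0=0 $1=5 $2=10 $3=13 $4=10 $5=8 $6=14
PC=3  bne  $3, $6, L7        | $0=0 $1=5 $2=10 $3=13 $4=10 $5=8 $6=14  [TAKEN]
PC=4  and  $3, $3, $2        | $0=0 $1=5 $2=10 $3=8 $4=10 $5=8 $6=14
PC=7  addi  $1, $1, 14       | $0=0 $1=19 $2=10 $3=8 $4=10 $5=8 $6=14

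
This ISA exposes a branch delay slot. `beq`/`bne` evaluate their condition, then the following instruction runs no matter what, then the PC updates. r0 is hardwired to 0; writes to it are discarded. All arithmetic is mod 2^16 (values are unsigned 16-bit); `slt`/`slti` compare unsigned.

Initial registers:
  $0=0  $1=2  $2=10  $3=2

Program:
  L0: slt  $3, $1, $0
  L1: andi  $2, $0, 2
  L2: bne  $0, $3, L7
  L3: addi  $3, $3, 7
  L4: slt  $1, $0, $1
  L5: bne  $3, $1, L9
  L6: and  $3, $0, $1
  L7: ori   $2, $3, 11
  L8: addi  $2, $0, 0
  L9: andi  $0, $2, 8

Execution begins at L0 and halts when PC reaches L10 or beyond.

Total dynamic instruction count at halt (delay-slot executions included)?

[0] slt  $3, $1, $0  →  {$0:0, $1:2, $2:10, $3:0}
[1] andi  $2, $0, 2  →  {$0:0, $1:2, $2:0, $3:0}
[2] bne  $0, $3, L7  →  {$0:0, $1:2, $2:0, $3:0}  ⟨branch fallthrough⟩
[3] addi  $3, $3, 7  →  {$0:0, $1:2, $2:0, $3:7}
[4] slt  $1, $0, $1  →  {$0:0, $1:1, $2:0, $3:7}
[5] bne  $3, $1, L9  →  {$0:0, $1:1, $2:0, $3:7}  ⟨branch taken⟩
[6] and  $3, $0, $1  →  {$0:0, $1:1, $2:0, $3:0}
[9] andi  $0, $2, 8  →  {$0:0, $1:1, $2:0, $3:0}

8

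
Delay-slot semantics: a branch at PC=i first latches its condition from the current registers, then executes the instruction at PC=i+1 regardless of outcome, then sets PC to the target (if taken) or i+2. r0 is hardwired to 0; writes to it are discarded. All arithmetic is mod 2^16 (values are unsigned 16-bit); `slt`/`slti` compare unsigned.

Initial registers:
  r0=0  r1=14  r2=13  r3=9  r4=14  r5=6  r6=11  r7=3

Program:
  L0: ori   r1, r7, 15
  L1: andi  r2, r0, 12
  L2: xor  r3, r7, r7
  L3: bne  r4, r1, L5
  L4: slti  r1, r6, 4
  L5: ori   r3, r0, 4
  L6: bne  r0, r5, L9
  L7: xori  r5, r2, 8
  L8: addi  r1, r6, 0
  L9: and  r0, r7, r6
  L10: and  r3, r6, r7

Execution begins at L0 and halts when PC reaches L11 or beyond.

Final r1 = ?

0

PC=0  ori   r1, r7, 15       | r0=0 r1=15 r2=13 r3=9 r4=14 r5=6 r6=11 r7=3
PC=1  andi  r2, r0, 12       | r0=0 r1=15 r2=0 r3=9 r4=14 r5=6 r6=11 r7=3
PC=2  xor  r3, r7, r7        | r0=0 r1=15 r2=0 r3=0 r4=14 r5=6 r6=11 r7=3
PC=3  bne  r4, r1, L5        | r0=0 r1=15 r2=0 r3=0 r4=14 r5=6 r6=11 r7=3  [TAKEN]
PC=4  slti  r1, r6, 4        | r0=0 r1=0 r2=0 r3=0 r4=14 r5=6 r6=11 r7=3
PC=5  ori   r3, r0, 4        | r0=0 r1=0 r2=0 r3=4 r4=14 r5=6 r6=11 r7=3
PC=6  bne  r0, r5, L9        | r0=0 r1=0 r2=0 r3=4 r4=14 r5=6 r6=11 r7=3  [TAKEN]
PC=7  xori  r5, r2, 8        | r0=0 r1=0 r2=0 r3=4 r4=14 r5=8 r6=11 r7=3
PC=9  and  r0, r7, r6        | r0=0 r1=0 r2=0 r3=4 r4=14 r5=8 r6=11 r7=3
PC=10 and  r3, r6, r7        | r0=0 r1=0 r2=0 r3=3 r4=14 r5=8 r6=11 r7=3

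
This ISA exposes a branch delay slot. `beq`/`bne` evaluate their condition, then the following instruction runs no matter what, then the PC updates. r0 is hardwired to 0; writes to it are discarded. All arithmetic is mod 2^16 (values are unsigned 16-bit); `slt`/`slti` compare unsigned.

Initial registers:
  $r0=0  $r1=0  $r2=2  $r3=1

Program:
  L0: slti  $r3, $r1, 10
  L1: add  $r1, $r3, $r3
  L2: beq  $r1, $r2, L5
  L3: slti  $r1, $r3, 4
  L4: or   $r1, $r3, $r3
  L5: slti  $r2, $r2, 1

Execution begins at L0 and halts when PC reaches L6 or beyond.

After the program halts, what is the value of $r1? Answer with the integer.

[0] slti  $r3, $r1, 10  →  {$r0:0, $r1:0, $r2:2, $r3:1}
[1] add  $r1, $r3, $r3  →  {$r0:0, $r1:2, $r2:2, $r3:1}
[2] beq  $r1, $r2, L5  →  {$r0:0, $r1:2, $r2:2, $r3:1}  ⟨branch taken⟩
[3] slti  $r1, $r3, 4  →  {$r0:0, $r1:1, $r2:2, $r3:1}
[5] slti  $r2, $r2, 1  →  {$r0:0, $r1:1, $r2:0, $r3:1}

1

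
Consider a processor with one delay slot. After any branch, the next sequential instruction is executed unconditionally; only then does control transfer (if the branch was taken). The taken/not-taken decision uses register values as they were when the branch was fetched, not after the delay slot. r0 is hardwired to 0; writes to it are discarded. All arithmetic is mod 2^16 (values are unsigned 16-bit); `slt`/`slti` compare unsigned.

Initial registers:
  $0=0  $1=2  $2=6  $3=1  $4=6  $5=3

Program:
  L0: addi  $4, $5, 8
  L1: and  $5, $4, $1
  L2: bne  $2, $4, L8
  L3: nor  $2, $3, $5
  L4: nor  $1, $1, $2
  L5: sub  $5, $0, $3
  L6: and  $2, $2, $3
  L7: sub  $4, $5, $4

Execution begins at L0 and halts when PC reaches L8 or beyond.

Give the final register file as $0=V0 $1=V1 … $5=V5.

PC=0  addi  $4, $5, 8        | $0=0 $1=2 $2=6 $3=1 $4=11 $5=3
PC=1  and  $5, $4, $1        | $0=0 $1=2 $2=6 $3=1 $4=11 $5=2
PC=2  bne  $2, $4, L8        | $0=0 $1=2 $2=6 $3=1 $4=11 $5=2  [TAKEN]
PC=3  nor  $2, $3, $5        | $0=0 $1=2 $2=65532 $3=1 $4=11 $5=2

$0=0 $1=2 $2=65532 $3=1 $4=11 $5=2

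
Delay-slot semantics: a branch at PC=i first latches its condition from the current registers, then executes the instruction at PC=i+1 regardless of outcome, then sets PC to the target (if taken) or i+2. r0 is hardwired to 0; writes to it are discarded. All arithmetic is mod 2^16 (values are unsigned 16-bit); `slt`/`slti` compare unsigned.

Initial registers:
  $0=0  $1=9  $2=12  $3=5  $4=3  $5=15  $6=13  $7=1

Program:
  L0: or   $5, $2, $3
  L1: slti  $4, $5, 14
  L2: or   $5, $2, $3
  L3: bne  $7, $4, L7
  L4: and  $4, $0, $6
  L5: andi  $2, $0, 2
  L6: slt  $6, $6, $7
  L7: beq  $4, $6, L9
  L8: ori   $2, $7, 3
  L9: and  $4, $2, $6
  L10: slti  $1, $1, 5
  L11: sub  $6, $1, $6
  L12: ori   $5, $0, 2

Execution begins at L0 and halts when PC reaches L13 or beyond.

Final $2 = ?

#0 or   $5, $2, $3 ; 0/9/12/5/3/13/13/1
#1 slti  $4, $5, 14 ; 0/9/12/5/1/13/13/1
#2 or   $5, $2, $3 ; 0/9/12/5/1/13/13/1
#3 bne  $7, $4, L7 ; 0/9/12/5/1/13/13/1 ; →fallthru
#4 and  $4, $0, $6 ; 0/9/12/5/0/13/13/1
#5 andi  $2, $0, 2 ; 0/9/0/5/0/13/13/1
#6 slt  $6, $6, $7 ; 0/9/0/5/0/13/0/1
#7 beq  $4, $6, L9 ; 0/9/0/5/0/13/0/1 ; →target
#8 ori   $2, $7, 3 ; 0/9/3/5/0/13/0/1
#9 and  $4, $2, $6 ; 0/9/3/5/0/13/0/1
#10 slti  $1, $1, 5 ; 0/0/3/5/0/13/0/1
#11 sub  $6, $1, $6 ; 0/0/3/5/0/13/0/1
#12 ori   $5, $0, 2 ; 0/0/3/5/0/2/0/1

3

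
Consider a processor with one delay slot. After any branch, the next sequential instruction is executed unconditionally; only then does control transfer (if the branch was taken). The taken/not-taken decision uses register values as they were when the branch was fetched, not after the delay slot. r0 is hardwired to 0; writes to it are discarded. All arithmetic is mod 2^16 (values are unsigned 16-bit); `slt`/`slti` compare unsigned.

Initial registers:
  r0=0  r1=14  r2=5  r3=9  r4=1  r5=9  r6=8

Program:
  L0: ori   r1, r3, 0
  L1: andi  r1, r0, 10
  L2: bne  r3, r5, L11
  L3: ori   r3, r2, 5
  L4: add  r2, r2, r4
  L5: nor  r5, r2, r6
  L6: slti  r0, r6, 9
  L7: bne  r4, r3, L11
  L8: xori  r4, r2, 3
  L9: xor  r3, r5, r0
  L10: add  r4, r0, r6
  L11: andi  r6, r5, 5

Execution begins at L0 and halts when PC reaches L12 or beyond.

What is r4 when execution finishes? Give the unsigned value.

5

PC=0  ori   r1, r3, 0        | r0=0 r1=9 r2=5 r3=9 r4=1 r5=9 r6=8
PC=1  andi  r1, r0, 10       | r0=0 r1=0 r2=5 r3=9 r4=1 r5=9 r6=8
PC=2  bne  r3, r5, L11       | r0=0 r1=0 r2=5 r3=9 r4=1 r5=9 r6=8  [not taken]
PC=3  ori   r3, r2, 5        | r0=0 r1=0 r2=5 r3=5 r4=1 r5=9 r6=8
PC=4  add  r2, r2, r4        | r0=0 r1=0 r2=6 r3=5 r4=1 r5=9 r6=8
PC=5  nor  r5, r2, r6        | r0=0 r1=0 r2=6 r3=5 r4=1 r5=65521 r6=8
PC=6  slti  r0, r6, 9        | r0=0 r1=0 r2=6 r3=5 r4=1 r5=65521 r6=8
PC=7  bne  r4, r3, L11       | r0=0 r1=0 r2=6 r3=5 r4=1 r5=65521 r6=8  [TAKEN]
PC=8  xori  r4, r2, 3        | r0=0 r1=0 r2=6 r3=5 r4=5 r5=65521 r6=8
PC=11 andi  r6, r5, 5        | r0=0 r1=0 r2=6 r3=5 r4=5 r5=65521 r6=1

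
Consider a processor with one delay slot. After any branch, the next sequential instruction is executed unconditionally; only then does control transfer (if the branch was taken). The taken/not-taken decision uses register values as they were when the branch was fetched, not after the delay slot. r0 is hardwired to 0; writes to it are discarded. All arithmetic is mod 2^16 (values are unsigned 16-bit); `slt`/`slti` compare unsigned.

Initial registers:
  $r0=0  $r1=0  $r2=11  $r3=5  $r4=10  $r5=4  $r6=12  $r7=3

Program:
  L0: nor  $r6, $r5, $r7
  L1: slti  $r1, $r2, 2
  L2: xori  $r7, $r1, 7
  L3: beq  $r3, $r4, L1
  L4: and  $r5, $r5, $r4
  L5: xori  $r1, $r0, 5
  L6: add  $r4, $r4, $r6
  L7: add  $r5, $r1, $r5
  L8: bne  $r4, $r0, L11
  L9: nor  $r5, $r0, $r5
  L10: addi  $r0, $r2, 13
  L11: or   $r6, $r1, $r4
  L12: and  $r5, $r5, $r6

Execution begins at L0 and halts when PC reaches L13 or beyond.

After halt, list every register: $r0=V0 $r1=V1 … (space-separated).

$r0=0 $r1=5 $r2=11 $r3=5 $r4=2 $r5=2 $r6=7 $r7=7

[0] nor  $r6, $r5, $r7  →  {$r0:0, $r1:0, $r2:11, $r3:5, $r4:10, $r5:4, $r6:65528, $r7:3}
[1] slti  $r1, $r2, 2  →  {$r0:0, $r1:0, $r2:11, $r3:5, $r4:10, $r5:4, $r6:65528, $r7:3}
[2] xori  $r7, $r1, 7  →  {$r0:0, $r1:0, $r2:11, $r3:5, $r4:10, $r5:4, $r6:65528, $r7:7}
[3] beq  $r3, $r4, L1  →  {$r0:0, $r1:0, $r2:11, $r3:5, $r4:10, $r5:4, $r6:65528, $r7:7}  ⟨branch fallthrough⟩
[4] and  $r5, $r5, $r4  →  {$r0:0, $r1:0, $r2:11, $r3:5, $r4:10, $r5:0, $r6:65528, $r7:7}
[5] xori  $r1, $r0, 5  →  {$r0:0, $r1:5, $r2:11, $r3:5, $r4:10, $r5:0, $r6:65528, $r7:7}
[6] add  $r4, $r4, $r6  →  {$r0:0, $r1:5, $r2:11, $r3:5, $r4:2, $r5:0, $r6:65528, $r7:7}
[7] add  $r5, $r1, $r5  →  {$r0:0, $r1:5, $r2:11, $r3:5, $r4:2, $r5:5, $r6:65528, $r7:7}
[8] bne  $r4, $r0, L11  →  {$r0:0, $r1:5, $r2:11, $r3:5, $r4:2, $r5:5, $r6:65528, $r7:7}  ⟨branch taken⟩
[9] nor  $r5, $r0, $r5  →  {$r0:0, $r1:5, $r2:11, $r3:5, $r4:2, $r5:65530, $r6:65528, $r7:7}
[11] or   $r6, $r1, $r4  →  {$r0:0, $r1:5, $r2:11, $r3:5, $r4:2, $r5:65530, $r6:7, $r7:7}
[12] and  $r5, $r5, $r6  →  {$r0:0, $r1:5, $r2:11, $r3:5, $r4:2, $r5:2, $r6:7, $r7:7}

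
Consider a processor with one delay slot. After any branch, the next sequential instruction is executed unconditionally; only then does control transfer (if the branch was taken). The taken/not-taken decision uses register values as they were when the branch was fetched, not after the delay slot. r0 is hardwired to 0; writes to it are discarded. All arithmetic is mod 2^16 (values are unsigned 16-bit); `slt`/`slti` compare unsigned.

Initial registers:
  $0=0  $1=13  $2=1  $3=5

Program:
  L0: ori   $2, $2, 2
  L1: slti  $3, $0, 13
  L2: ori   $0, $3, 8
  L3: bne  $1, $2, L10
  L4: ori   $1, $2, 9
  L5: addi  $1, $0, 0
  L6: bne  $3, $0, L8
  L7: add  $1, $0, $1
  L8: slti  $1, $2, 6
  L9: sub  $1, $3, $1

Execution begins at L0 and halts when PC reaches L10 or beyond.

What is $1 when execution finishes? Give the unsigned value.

11

PC=0  ori   $2, $2, 2        | $0=0 $1=13 $2=3 $3=5
PC=1  slti  $3, $0, 13       | $0=0 $1=13 $2=3 $3=1
PC=2  ori   $0, $3, 8        | $0=0 $1=13 $2=3 $3=1
PC=3  bne  $1, $2, L10       | $0=0 $1=13 $2=3 $3=1  [TAKEN]
PC=4  ori   $1, $2, 9        | $0=0 $1=11 $2=3 $3=1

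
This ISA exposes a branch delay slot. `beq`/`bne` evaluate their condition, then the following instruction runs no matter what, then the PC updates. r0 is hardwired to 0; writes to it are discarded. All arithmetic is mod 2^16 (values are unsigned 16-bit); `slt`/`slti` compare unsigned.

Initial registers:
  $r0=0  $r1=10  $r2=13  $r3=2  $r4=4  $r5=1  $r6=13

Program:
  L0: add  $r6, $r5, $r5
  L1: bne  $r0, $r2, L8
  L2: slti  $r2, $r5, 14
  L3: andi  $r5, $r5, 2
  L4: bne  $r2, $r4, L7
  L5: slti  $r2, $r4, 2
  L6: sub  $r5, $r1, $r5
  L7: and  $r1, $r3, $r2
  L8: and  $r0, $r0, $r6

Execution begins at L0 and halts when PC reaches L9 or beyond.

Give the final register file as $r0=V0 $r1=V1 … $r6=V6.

$r0=0 $r1=10 $r2=1 $r3=2 $r4=4 $r5=1 $r6=2

PC=0  add  $r6, $r5, $r5     | $r0=0 $r1=10 $r2=13 $r3=2 $r4=4 $r5=1 $r6=2
PC=1  bne  $r0, $r2, L8      | $r0=0 $r1=10 $r2=13 $r3=2 $r4=4 $r5=1 $r6=2  [TAKEN]
PC=2  slti  $r2, $r5, 14     | $r0=0 $r1=10 $r2=1 $r3=2 $r4=4 $r5=1 $r6=2
PC=8  and  $r0, $r0, $r6     | $r0=0 $r1=10 $r2=1 $r3=2 $r4=4 $r5=1 $r6=2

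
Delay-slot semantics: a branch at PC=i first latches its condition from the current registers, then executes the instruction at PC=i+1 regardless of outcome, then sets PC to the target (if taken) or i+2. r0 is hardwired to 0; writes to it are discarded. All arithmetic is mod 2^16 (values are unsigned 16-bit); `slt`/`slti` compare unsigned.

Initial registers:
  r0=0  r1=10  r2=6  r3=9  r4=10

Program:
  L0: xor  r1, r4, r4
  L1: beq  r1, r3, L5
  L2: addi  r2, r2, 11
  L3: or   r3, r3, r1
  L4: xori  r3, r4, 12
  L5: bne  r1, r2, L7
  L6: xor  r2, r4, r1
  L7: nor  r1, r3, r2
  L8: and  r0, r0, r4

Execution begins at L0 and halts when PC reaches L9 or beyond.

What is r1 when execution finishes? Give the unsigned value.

#0 xor  r1, r4, r4 ; 0/0/6/9/10
#1 beq  r1, r3, L5 ; 0/0/6/9/10 ; →fallthru
#2 addi  r2, r2, 11 ; 0/0/17/9/10
#3 or   r3, r3, r1 ; 0/0/17/9/10
#4 xori  r3, r4, 12 ; 0/0/17/6/10
#5 bne  r1, r2, L7 ; 0/0/17/6/10 ; →target
#6 xor  r2, r4, r1 ; 0/0/10/6/10
#7 nor  r1, r3, r2 ; 0/65521/10/6/10
#8 and  r0, r0, r4 ; 0/65521/10/6/10

65521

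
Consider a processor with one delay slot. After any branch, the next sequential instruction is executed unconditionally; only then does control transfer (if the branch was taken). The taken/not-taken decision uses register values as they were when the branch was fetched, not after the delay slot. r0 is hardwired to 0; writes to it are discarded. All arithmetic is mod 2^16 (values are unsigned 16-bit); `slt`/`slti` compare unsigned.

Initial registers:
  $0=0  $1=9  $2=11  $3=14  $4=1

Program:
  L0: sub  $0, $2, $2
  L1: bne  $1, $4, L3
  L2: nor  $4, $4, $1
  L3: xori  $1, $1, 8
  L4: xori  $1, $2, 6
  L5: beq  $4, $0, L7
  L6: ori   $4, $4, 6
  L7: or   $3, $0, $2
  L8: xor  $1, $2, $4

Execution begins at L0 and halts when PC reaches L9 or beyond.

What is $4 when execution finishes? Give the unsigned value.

#0 sub  $0, $2, $2 ; 0/9/11/14/1
#1 bne  $1, $4, L3 ; 0/9/11/14/1 ; →target
#2 nor  $4, $4, $1 ; 0/9/11/14/65526
#3 xori  $1, $1, 8 ; 0/1/11/14/65526
#4 xori  $1, $2, 6 ; 0/13/11/14/65526
#5 beq  $4, $0, L7 ; 0/13/11/14/65526 ; →fallthru
#6 ori   $4, $4, 6 ; 0/13/11/14/65526
#7 or   $3, $0, $2 ; 0/13/11/11/65526
#8 xor  $1, $2, $4 ; 0/65533/11/11/65526

65526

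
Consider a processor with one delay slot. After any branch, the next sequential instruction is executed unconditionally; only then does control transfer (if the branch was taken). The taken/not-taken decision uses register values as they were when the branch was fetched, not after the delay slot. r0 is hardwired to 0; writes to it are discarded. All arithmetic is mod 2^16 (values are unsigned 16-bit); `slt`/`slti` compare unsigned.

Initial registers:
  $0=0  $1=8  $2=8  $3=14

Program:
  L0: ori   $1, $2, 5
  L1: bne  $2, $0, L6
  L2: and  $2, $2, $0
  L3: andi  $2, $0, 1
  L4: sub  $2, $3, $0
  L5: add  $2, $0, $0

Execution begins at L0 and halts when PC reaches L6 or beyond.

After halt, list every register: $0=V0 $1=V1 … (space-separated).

[0] ori   $1, $2, 5  →  {$0:0, $1:13, $2:8, $3:14}
[1] bne  $2, $0, L6  →  {$0:0, $1:13, $2:8, $3:14}  ⟨branch taken⟩
[2] and  $2, $2, $0  →  {$0:0, $1:13, $2:0, $3:14}

$0=0 $1=13 $2=0 $3=14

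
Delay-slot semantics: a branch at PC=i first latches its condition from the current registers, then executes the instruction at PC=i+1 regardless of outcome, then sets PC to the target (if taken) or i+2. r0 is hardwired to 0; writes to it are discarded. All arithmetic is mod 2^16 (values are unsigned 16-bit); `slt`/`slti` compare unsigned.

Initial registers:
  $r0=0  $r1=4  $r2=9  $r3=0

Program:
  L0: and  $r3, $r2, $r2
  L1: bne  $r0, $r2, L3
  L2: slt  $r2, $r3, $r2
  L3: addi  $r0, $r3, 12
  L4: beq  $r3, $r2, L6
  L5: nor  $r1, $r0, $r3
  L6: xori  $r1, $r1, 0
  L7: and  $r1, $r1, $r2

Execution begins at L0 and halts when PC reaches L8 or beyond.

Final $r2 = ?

#0 and  $r3, $r2, $r2 ; 0/4/9/9
#1 bne  $r0, $r2, L3 ; 0/4/9/9 ; →target
#2 slt  $r2, $r3, $r2 ; 0/4/0/9
#3 addi  $r0, $r3, 12 ; 0/4/0/9
#4 beq  $r3, $r2, L6 ; 0/4/0/9 ; →fallthru
#5 nor  $r1, $r0, $r3 ; 0/65526/0/9
#6 xori  $r1, $r1, 0 ; 0/65526/0/9
#7 and  $r1, $r1, $r2 ; 0/0/0/9

0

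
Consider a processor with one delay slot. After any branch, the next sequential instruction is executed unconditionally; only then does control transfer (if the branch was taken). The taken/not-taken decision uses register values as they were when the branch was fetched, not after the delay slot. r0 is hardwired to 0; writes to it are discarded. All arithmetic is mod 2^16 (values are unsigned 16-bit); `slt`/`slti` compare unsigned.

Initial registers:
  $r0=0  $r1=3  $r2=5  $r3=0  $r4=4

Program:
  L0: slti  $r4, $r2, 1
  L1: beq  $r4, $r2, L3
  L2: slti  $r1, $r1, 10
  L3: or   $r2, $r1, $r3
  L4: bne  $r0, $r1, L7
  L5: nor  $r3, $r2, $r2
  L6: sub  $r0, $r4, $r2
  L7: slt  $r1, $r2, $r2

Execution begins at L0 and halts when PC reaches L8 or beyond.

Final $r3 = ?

[0] slti  $r4, $r2, 1  →  {$r0:0, $r1:3, $r2:5, $r3:0, $r4:0}
[1] beq  $r4, $r2, L3  →  {$r0:0, $r1:3, $r2:5, $r3:0, $r4:0}  ⟨branch fallthrough⟩
[2] slti  $r1, $r1, 10  →  {$r0:0, $r1:1, $r2:5, $r3:0, $r4:0}
[3] or   $r2, $r1, $r3  →  {$r0:0, $r1:1, $r2:1, $r3:0, $r4:0}
[4] bne  $r0, $r1, L7  →  {$r0:0, $r1:1, $r2:1, $r3:0, $r4:0}  ⟨branch taken⟩
[5] nor  $r3, $r2, $r2  →  {$r0:0, $r1:1, $r2:1, $r3:65534, $r4:0}
[7] slt  $r1, $r2, $r2  →  {$r0:0, $r1:0, $r2:1, $r3:65534, $r4:0}

65534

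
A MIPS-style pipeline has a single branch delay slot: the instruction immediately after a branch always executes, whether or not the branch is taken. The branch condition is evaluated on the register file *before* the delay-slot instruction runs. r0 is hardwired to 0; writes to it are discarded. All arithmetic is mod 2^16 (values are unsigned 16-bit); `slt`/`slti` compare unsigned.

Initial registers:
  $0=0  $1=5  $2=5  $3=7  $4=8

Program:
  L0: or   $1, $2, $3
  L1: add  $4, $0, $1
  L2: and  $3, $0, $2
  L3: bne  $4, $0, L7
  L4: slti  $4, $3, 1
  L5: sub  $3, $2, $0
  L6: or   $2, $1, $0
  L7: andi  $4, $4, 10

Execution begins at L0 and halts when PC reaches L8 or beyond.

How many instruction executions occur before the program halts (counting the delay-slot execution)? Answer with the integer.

6

[0] or   $1, $2, $3  →  {$0:0, $1:7, $2:5, $3:7, $4:8}
[1] add  $4, $0, $1  →  {$0:0, $1:7, $2:5, $3:7, $4:7}
[2] and  $3, $0, $2  →  {$0:0, $1:7, $2:5, $3:0, $4:7}
[3] bne  $4, $0, L7  →  {$0:0, $1:7, $2:5, $3:0, $4:7}  ⟨branch taken⟩
[4] slti  $4, $3, 1  →  {$0:0, $1:7, $2:5, $3:0, $4:1}
[7] andi  $4, $4, 10  →  {$0:0, $1:7, $2:5, $3:0, $4:0}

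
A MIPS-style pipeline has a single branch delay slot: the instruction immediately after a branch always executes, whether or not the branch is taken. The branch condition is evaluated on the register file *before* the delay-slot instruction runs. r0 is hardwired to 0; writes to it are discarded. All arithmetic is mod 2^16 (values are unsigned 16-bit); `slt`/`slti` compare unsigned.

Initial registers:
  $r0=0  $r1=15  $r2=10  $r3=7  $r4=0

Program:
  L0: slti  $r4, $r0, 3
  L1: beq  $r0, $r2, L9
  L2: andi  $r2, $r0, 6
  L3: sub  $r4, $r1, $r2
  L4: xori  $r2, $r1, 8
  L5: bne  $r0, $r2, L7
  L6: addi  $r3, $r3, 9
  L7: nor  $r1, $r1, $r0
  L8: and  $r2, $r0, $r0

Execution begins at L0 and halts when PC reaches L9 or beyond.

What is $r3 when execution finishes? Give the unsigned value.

[0] slti  $r4, $r0, 3  →  {$r0:0, $r1:15, $r2:10, $r3:7, $r4:1}
[1] beq  $r0, $r2, L9  →  {$r0:0, $r1:15, $r2:10, $r3:7, $r4:1}  ⟨branch fallthrough⟩
[2] andi  $r2, $r0, 6  →  {$r0:0, $r1:15, $r2:0, $r3:7, $r4:1}
[3] sub  $r4, $r1, $r2  →  {$r0:0, $r1:15, $r2:0, $r3:7, $r4:15}
[4] xori  $r2, $r1, 8  →  {$r0:0, $r1:15, $r2:7, $r3:7, $r4:15}
[5] bne  $r0, $r2, L7  →  {$r0:0, $r1:15, $r2:7, $r3:7, $r4:15}  ⟨branch taken⟩
[6] addi  $r3, $r3, 9  →  {$r0:0, $r1:15, $r2:7, $r3:16, $r4:15}
[7] nor  $r1, $r1, $r0  →  {$r0:0, $r1:65520, $r2:7, $r3:16, $r4:15}
[8] and  $r2, $r0, $r0  →  {$r0:0, $r1:65520, $r2:0, $r3:16, $r4:15}

16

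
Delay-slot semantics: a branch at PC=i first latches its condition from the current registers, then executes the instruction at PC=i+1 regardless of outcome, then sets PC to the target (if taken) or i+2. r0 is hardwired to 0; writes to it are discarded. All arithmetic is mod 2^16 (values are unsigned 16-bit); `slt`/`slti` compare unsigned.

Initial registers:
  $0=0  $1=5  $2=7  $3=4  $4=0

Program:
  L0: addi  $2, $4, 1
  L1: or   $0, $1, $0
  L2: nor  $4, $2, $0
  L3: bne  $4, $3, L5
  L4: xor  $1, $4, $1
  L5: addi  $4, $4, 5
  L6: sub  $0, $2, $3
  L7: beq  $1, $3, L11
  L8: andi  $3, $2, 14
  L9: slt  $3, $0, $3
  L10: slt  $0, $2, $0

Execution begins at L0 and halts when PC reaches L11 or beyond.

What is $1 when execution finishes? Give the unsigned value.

PC=0  addi  $2, $4, 1        | $0=0 $1=5 $2=1 $3=4 $4=0
PC=1  or   $0, $1, $0        | $0=0 $1=5 $2=1 $3=4 $4=0
PC=2  nor  $4, $2, $0        | $0=0 $1=5 $2=1 $3=4 $4=65534
PC=3  bne  $4, $3, L5        | $0=0 $1=5 $2=1 $3=4 $4=65534  [TAKEN]
PC=4  xor  $1, $4, $1        | $0=0 $1=65531 $2=1 $3=4 $4=65534
PC=5  addi  $4, $4, 5        | $0=0 $1=65531 $2=1 $3=4 $4=3
PC=6  sub  $0, $2, $3        | $0=0 $1=65531 $2=1 $3=4 $4=3
PC=7  beq  $1, $3, L11       | $0=0 $1=65531 $2=1 $3=4 $4=3  [not taken]
PC=8  andi  $3, $2, 14       | $0=0 $1=65531 $2=1 $3=0 $4=3
PC=9  slt  $3, $0, $3        | $0=0 $1=65531 $2=1 $3=0 $4=3
PC=10 slt  $0, $2, $0        | $0=0 $1=65531 $2=1 $3=0 $4=3

65531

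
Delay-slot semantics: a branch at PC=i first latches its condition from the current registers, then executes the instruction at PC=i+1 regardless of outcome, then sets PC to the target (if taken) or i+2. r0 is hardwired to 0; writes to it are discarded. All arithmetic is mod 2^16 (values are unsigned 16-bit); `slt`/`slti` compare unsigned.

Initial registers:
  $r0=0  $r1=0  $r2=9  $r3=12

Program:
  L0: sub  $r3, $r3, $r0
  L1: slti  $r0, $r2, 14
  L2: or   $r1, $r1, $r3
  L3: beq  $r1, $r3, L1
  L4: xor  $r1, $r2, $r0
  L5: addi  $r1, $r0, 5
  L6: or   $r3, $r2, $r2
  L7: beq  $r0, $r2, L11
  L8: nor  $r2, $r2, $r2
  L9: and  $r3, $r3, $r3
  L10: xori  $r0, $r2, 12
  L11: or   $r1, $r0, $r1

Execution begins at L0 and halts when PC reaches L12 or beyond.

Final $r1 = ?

[0] sub  $r3, $r3, $r0  →  {$r0:0, $r1:0, $r2:9, $r3:12}
[1] slti  $r0, $r2, 14  →  {$r0:0, $r1:0, $r2:9, $r3:12}
[2] or   $r1, $r1, $r3  →  {$r0:0, $r1:12, $r2:9, $r3:12}
[3] beq  $r1, $r3, L1  →  {$r0:0, $r1:12, $r2:9, $r3:12}  ⟨branch taken⟩
[4] xor  $r1, $r2, $r0  →  {$r0:0, $r1:9, $r2:9, $r3:12}
[1] slti  $r0, $r2, 14  →  {$r0:0, $r1:9, $r2:9, $r3:12}
[2] or   $r1, $r1, $r3  →  {$r0:0, $r1:13, $r2:9, $r3:12}
[3] beq  $r1, $r3, L1  →  {$r0:0, $r1:13, $r2:9, $r3:12}  ⟨branch fallthrough⟩
[4] xor  $r1, $r2, $r0  →  {$r0:0, $r1:9, $r2:9, $r3:12}
[5] addi  $r1, $r0, 5  →  {$r0:0, $r1:5, $r2:9, $r3:12}
[6] or   $r3, $r2, $r2  →  {$r0:0, $r1:5, $r2:9, $r3:9}
[7] beq  $r0, $r2, L11  →  {$r0:0, $r1:5, $r2:9, $r3:9}  ⟨branch fallthrough⟩
[8] nor  $r2, $r2, $r2  →  {$r0:0, $r1:5, $r2:65526, $r3:9}
[9] and  $r3, $r3, $r3  →  {$r0:0, $r1:5, $r2:65526, $r3:9}
[10] xori  $r0, $r2, 12  →  {$r0:0, $r1:5, $r2:65526, $r3:9}
[11] or   $r1, $r0, $r1  →  {$r0:0, $r1:5, $r2:65526, $r3:9}

5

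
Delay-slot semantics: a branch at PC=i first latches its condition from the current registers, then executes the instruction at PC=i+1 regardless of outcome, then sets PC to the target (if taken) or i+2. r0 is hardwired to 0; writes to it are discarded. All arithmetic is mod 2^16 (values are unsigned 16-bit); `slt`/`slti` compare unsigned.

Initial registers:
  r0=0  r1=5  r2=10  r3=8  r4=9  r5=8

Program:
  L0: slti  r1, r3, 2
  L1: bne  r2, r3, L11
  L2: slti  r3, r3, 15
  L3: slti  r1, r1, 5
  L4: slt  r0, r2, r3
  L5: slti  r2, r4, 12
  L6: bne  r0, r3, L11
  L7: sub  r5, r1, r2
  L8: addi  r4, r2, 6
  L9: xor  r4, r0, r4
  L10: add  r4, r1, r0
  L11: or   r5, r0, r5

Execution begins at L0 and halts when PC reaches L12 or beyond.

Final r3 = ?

[0] slti  r1, r3, 2  →  {r0:0, r1:0, r2:10, r3:8, r4:9, r5:8}
[1] bne  r2, r3, L11  →  {r0:0, r1:0, r2:10, r3:8, r4:9, r5:8}  ⟨branch taken⟩
[2] slti  r3, r3, 15  →  {r0:0, r1:0, r2:10, r3:1, r4:9, r5:8}
[11] or   r5, r0, r5  →  {r0:0, r1:0, r2:10, r3:1, r4:9, r5:8}

1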